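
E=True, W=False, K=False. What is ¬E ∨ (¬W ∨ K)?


E = True, W = False, K = False
Expression: ¬E ∨ (¬W ∨ K)
Step 1: ¬W = NOT False = True
Step 2: ¬W ∨ K = True OR False = True
Step 3: ¬E = NOT True = False
Step 4: (False) ∨ (True) = False OR True = True

True


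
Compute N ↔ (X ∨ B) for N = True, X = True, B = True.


N = True, X = True, B = True
Step 1: X ∨ B = True OR True = True
Step 2: N ↔ (True): true when both sides have same truth value.
Result: True ↔ True = True

True


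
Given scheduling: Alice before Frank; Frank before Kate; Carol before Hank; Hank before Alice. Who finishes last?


Constraints: Alice before Frank; Frank before Kate; Carol before Hank; Hank before Alice
The last task can have nothing scheduled after it, so it must never appear on the left of a 'before'.
Tasks appearing before some other task: Alice, Frank, Carol, Hank.
The only task not in that list is Kate → it is last.

Kate


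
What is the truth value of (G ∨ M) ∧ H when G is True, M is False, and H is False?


G = True, M = False, H = False
Step 1: G ∨ M = True OR False = True
Step 2: True ∧ H = True AND False = False
OR is true when at least one operand is true; AND requires both.

False


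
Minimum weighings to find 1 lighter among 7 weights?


Each weighing has 3 outcomes (left heavy / balance / right heavy), so k weighings distinguish at most 3^k cases; splitting into three near-equal groups achieves this.
Need 3^k ≥ 7: 3^1 = 3 < 7 ≤ 3^2 = 9
k = ⌈log₃(7)⌉ = 2

2


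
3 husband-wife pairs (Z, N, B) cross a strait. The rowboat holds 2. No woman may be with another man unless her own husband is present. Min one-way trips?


Label couples Z, N, B (H = husband, W = wife).
Counting alone: 6 people, the rowboat carries 2 and someone must bring it back, so each round trip nets at most +1 on the far side until the last crossing → at least 9 trips. The jealousy constraint makes 9 impossible; the shortest valid schedule has 11:
1. WZ+WN →  (far: WZ,WN; near: HZ,HN,HB,WB)
2. WZ ←       (far: WN; near: HZ,HN,HB,WZ,WB)
3. WZ+WB →  (far: WZ,WN,WB; near: HZ,HN,HB)
4. WZ ←       (far: WN,WB; near: HZ,HN,HB,WZ)
5. HN+HB →  (far: HN,WN,HB,WB; near: HZ,WZ)
6. HN+WN ←  (far: HB,WB; near: HZ,WZ,HN,WN)
7. HZ+HN →  (far: HZ,HN,HB,WB; near: WZ,WN)
8. WB ←       (far: HZ,HN,HB; near: WZ,WN,WB)
9. WZ+WN →  (far: HZ,WZ,HN,WN,HB; near: WB)
10. HB ←      (far: HZ,WZ,HN,WN; near: HB,WB)
11. HB+WB → (far: all six; near: empty)
In every state each wife is either with her husband or with no other man.
Minimum trips = 11

11


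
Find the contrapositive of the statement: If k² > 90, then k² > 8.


Original: If k² > 90, then k² > 8
Contrapositive: If ¬Q, then ¬P
Negate Q: not (k² > 8)
Negate P: not (k² > 90)

If not (k² > 8), then not (k² > 90).


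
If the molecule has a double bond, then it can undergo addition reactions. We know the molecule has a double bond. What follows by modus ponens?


Modus ponens: P → Q, P ⊢ Q
P: the molecule has a double bond
Q: it can undergo addition reactions
We have P → Q and P is true.
By modus ponens, Q must be true.

It can undergo addition reactions


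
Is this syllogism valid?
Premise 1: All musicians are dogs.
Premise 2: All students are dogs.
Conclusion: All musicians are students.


Premise 1: All musicians are dogs.
Premise 2: All students are dogs.
Conclusion: All musicians are students.
Fallacy: undistributed middle. dogs is predicate in both.
Counterexample: musicians and students could be disjoint subsets of dogs.

Invalid


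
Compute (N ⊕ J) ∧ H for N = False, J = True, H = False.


N = False, J = True, H = False
Step 1: N ⊕ J = False XOR True = True
Step 2: True ∧ H = True AND False = False
XOR true when exactly one of N,J is true; then AND with H.

False


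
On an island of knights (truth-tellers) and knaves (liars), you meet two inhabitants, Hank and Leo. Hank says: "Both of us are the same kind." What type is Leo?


Hank says: "Both of us are the same kind."
Case 1: Hank is a Knight (truth-teller)
  Statement is true → they ARE the same → Leo is also a Knight
Case 2: Hank is a Knave (liar)
  Statement is false → they are NOT the same → Leo is a Knight
In both cases, Leo is a Knight.

Knight


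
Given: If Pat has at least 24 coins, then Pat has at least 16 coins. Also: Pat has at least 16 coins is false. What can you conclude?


Modus tollens: P → Q, ¬Q ⊢ ¬P
P: Pat has at least 24 coins
Q: Pat has at least 16 coins
We have P → Q and Q is false.
By modus tollens, P must be false.

It is not the case that Pat has at least 24 coins


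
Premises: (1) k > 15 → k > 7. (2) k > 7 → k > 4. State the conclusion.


Hypothetical syllogism: P → Q, Q → R ⊢ P → R
Premise 1: k > 15 → k > 7
Premise 2: k > 7 → k > 4
Chain the implications: the middle term (k > 7) links the two.
Conclusion: If k > 15, then k > 4.

If k > 15, then k > 4.


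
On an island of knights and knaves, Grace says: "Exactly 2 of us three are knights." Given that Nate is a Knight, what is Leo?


Grace claims exactly 2 knights among Grace, Nate, Leo.
Given: Nate is a Knight.

Case 1: Grace is a Knight (tells truth)
  Then exactly 2 of the three are knights.
  Counting Grace, Nate: 2 knight(s) so far. Need 0 more → Leo = Knave.
Case 2: Grace is a Knave (lies)
  Then the count is NOT 2.
  If Leo = Knight, count = 2 = 2 → claim would be true, contradicts lie.
  If Leo = Knave, count = 1 ≠ 2 → lie confirmed ✓

Leo is a Knave.

Knave


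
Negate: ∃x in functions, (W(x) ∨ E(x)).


Original: ∃x (W(x) ∨ E(x))
Rule: ¬∀→∃, ¬∃→∀, negate predicate.
Negation: ∀x (¬W(x) ∧ ¬E(x))

∀x (¬W(x) ∧ ¬E(x))


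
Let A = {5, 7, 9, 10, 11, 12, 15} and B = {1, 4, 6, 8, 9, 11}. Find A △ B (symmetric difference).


A = {5, 7, 9, 10, 11, 12, 15}
B = {1, 4, 6, 8, 9, 11}
Operation: symmetric difference
In A only: [5, 7, 10, 12, 15], in B only: [1, 4, 6, 8]

{1, 4, 5, 6, 7, 8, 10, 12, 15}


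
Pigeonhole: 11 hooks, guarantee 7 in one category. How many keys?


Pigeonhole: to guarantee k in one of n categories, need (k-1)×n + 1.
k = 7, n = 11
Minimum = (7-1) × 11 + 1 = 6 × 11 + 1

67


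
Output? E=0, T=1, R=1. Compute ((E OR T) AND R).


E OR T = 0|1 = 1
1 AND 1 = 1

1


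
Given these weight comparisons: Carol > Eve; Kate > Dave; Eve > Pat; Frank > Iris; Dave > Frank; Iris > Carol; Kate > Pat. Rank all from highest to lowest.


Constraints: Carol > Eve; Kate > Dave; Eve > Pat; Frank > Iris; Dave > Frank; Iris > Carol; Kate > Pat
Method: at each step, the next-highest is the one remaining person who never appears on the smaller side of a constraint between remaining people.
  Step 1: remaining {Kate, Eve, Iris, Frank, Carol, Pat, Dave}; on the smaller side: {Eve, Iris, Frank, Carol, Pat, Dave} → Kate is next (Kate > Dave; Kate > Pat).
  Step 2: remaining {Eve, Iris, Frank, Carol, Pat, Dave}; on the smaller side: {Eve, Iris, Frank, Carol, Pat} → Dave is next (Dave > Frank).
  Step 3: remaining {Eve, Iris, Frank, Carol, Pat}; on the smaller side: {Eve, Iris, Carol, Pat} → Frank is next (Frank > Iris).
  Step 4: remaining {Eve, Iris, Carol, Pat}; on the smaller side: {Eve, Carol, Pat} → Iris is next (Iris > Carol).
  Step 5: remaining {Eve, Carol, Pat}; on the smaller side: {Eve, Pat} → Carol is next (Carol > Eve).
  Step 6: remaining {Eve, Pat}; on the smaller side: {Pat} → Eve is next (Eve > Pat).
  Step 7: only Pat remains → lowest.
Final ranking (highest to lowest):

Kate > Dave > Frank > Iris > Carol > Eve > Pat


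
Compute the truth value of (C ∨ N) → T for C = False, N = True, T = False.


C = False, N = True, T = False
Step 1: C ∨ N = False OR True = True
Step 2: (True) → T: false only when antecedent=True and T=False.
Result: False

False


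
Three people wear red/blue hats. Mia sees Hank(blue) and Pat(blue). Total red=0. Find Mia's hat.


Total red = 0, seen red = 0
Own red = 0 - 0 = 0
Mia's hat is blue.

blue


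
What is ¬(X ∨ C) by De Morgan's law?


De Morgan's law: ¬(P ∨ Q) ≡ ¬P ∧ ¬Q
¬(X ∨ C) = ¬X ∧ ¬C

¬X ∧ ¬C


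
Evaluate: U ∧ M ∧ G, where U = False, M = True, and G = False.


U = False, M = True, G = False
Step 1: U ∧ M = False AND True = False
Step 2: (False) ∧ G = (False) AND False = False
AND is true only when ALL operands are true.

False


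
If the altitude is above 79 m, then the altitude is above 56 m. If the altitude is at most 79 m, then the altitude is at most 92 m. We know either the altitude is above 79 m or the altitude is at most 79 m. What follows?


Constructive dilemma: (P → Q) ∧ (R → S), P ∨ R ⊢ Q ∨ S
Premise 1: the altitude is above 79 m → the altitude is above 56 m
Premise 2: the altitude is at most 79 m → the altitude is at most 92 m
Premise 3: the altitude is above 79 m ∨ the altitude is at most 79 m
Case 1: Assuming the altitude is above 79 m, then by Premise 1, the altitude is above 56 m.
Case 2: Assuming the altitude is at most 79 m, then by Premise 2, the altitude is at most 92 m.
Since one of the altitude is above 79 m or the altitude is at most 79 m must hold, we get the altitude is above 56 m or the altitude is at most 92 m.

The altitude is above 56 m or the altitude is at most 92 m.


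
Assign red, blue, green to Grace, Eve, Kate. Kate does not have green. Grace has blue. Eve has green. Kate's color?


From clues:
  Grace → blue
  Eve → green
By elimination, Kate gets the remaining.

red


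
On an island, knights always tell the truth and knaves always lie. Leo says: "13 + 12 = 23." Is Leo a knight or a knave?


Statement: "13 + 12 = 23."
Actual: 13 + 12 = 25
Claimed: 23
Statement is FALSE → Leo lies → Knave

Knave


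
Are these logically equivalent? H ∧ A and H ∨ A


Expression 1: H ∧ A
Expression 2: H ∨ A
Truth table (H A | Expr1 Expr2):
  T T |   T     T
  T F |   F     T   ← differ
  F T |   F     T   ← differ
  F F |   F     F
Counterexample: H=T, A=F gives Expr1 = F but Expr2 = T, so the expressions are NOT logically equivalent.

No


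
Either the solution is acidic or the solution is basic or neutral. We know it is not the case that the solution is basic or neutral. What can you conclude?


Disjunctive syllogism: P ∨ Q, ¬P ⊢ Q
Disjunction: the solution is acidic ∨ the solution is basic or neutral
We know it is not the case that the solution is basic or neutral.
By disjunctive syllogism, the other disjunct must be true.

The solution is acidic


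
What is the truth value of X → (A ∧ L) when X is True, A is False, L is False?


X = True, A = False, L = False
Step 1: A ∧ L = False AND False = False
Step 2: X → (False): false only when X=True and consequent=False.
Result: False

False


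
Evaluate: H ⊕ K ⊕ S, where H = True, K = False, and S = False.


H = True, K = False, S = False
Step 1: H ⊕ K = True XOR False = True
Step 2: True ⊕ S = True XOR False = True
XOR is true when an odd number of operands are true.

True


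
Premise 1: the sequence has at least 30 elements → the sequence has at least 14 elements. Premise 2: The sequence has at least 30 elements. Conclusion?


Modus ponens: P → Q, P ⊢ Q
P: the sequence has at least 30 elements
Q: the sequence has at least 14 elements
We have P → Q and P is true.
By modus ponens, Q must be true.

The sequence has at least 14 elements


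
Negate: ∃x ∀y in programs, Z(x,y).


Original: ∃x ∀y Z(x,y)
Rule: ¬∀→∃, ¬∃→∀, negate predicate.
Negation: ∀x ∃y ¬Z(x,y)

∀x ∃y ¬Z(x,y)


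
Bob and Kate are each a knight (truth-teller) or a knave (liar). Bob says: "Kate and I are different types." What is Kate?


Bob says: "Kate and I are different types."
Case 1: Bob is a Knight (truth-teller)
  Statement is true → they ARE different → Kate is a Knave
Case 2: Bob is a Knave (liar)
  Statement is false → they are NOT different → Kate is a Knave
In both cases, Kate is a Knave.

Knave


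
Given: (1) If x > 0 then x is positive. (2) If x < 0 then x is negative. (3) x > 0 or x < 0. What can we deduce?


Constructive dilemma: (P → Q) ∧ (R → S), P ∨ R ⊢ Q ∨ S
Premise 1: x > 0 → x is positive
Premise 2: x < 0 → x is negative
Premise 3: x > 0 ∨ x < 0
Case 1: Assuming x > 0, then by Premise 1, x is positive.
Case 2: Assuming x < 0, then by Premise 2, x is negative.
Since one of x > 0 or x < 0 must hold, we get x is positive or x is negative.

x is positive or x is negative.


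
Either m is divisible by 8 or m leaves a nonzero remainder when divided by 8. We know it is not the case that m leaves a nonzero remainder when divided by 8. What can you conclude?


Disjunctive syllogism: P ∨ Q, ¬P ⊢ Q
Disjunction: m is divisible by 8 ∨ m leaves a nonzero remainder when divided by 8
We know it is not the case that m leaves a nonzero remainder when divided by 8.
By disjunctive syllogism, the other disjunct must be true.

m is divisible by 8


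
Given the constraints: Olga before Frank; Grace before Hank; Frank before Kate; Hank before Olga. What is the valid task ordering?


Constraints: Olga before Frank; Grace before Hank; Frank before Kate; Hank before Olga
Method: repeatedly schedule the remaining task that has no remaining task required before it.
  Step 1: remaining {Grace, Hank, Olga, Kate, Frank}; every task except Grace still has a predecessor pending → schedule Grace.
  Step 2: remaining {Hank, Olga, Kate, Frank}; every task except Hank still has a predecessor pending → schedule Hank.
  Step 3: remaining {Olga, Kate, Frank}; every task except Olga still has a predecessor pending → schedule Olga.
  Step 4: remaining {Kate, Frank}; every task except Frank still has a predecessor pending → schedule Frank.
  Step 5: only Kate remains → schedule Kate.
Resulting order:

Grace → Hank → Olga → Frank → Kate


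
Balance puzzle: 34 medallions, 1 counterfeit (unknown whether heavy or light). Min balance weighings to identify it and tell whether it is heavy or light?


Let n = 34. 68 possibilities (n medallions × lighter/heavier); each weighing has 3 outcomes.
Bound for k weighings: say the first weighing puts j medallions on each pan. If it tips, the 2j weighed medallions remain suspects (each with a known direction) and k-1 weighings give 3^(k-1) outcomes; 3^(k-1) is odd, so 2j ≤ 3^(k-1) - 1. If it balances, the n - 2j unweighed medallions remain with direction unknown: 2(n - 2j) ≤ 3^(k-1) - 1 by the same parity argument. Adding, n ≤ (3^(k-1) - 1) + (3^(k-1) - 1)/2 = (3^k - 3)/2, and the classical three-group strategy achieves this (3 medallions in 2 weighings, 12 in 3, 39 in 4, 120 in 5).
So we need the smallest k with (3^k - 3)/2 ≥ 34.
k = 3: (3^3 - 3)/2 = 12 < 34 ✗
k = 4: (3^4 - 3)/2 = 39 ≥ 34 ✓

4


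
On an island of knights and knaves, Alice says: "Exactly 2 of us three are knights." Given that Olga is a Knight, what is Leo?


Alice claims exactly 2 knights among Alice, Olga, Leo.
Given: Olga is a Knight.

Case 1: Alice is a Knight (tells truth)
  Then exactly 2 of the three are knights.
  Counting Alice, Olga: 2 knight(s) so far. Need 0 more → Leo = Knave.
Case 2: Alice is a Knave (lies)
  Then the count is NOT 2.
  If Leo = Knight, count = 2 = 2 → claim would be true, contradicts lie.
  If Leo = Knave, count = 1 ≠ 2 → lie confirmed ✓

Leo is a Knave.

Knave


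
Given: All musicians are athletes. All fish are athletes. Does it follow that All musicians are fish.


Premise 1: All musicians are athletes.
Premise 2: All fish are athletes.
Conclusion: All musicians are fish.
Fallacy: undistributed middle. athletes is predicate in both.
Counterexample: musicians and fish could be disjoint subsets of athletes.

Invalid


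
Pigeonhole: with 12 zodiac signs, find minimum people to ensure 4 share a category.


Pigeonhole: to guarantee k in one of n categories, need (k-1)×n + 1.
k = 4, n = 12
Minimum = (4-1) × 12 + 1 = 3 × 12 + 1

37


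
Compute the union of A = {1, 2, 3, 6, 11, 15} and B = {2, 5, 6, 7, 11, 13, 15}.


A = {1, 2, 3, 6, 11, 15}
B = {2, 5, 6, 7, 11, 13, 15}
Operation: union
All elements combined: 1, 2, 3, 5, 6, 7, 11, 13, 15

{1, 2, 3, 5, 6, 7, 11, 13, 15}


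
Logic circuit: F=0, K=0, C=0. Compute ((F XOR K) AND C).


F XOR K = 0^0 = 0
0 AND 0 = 0

0


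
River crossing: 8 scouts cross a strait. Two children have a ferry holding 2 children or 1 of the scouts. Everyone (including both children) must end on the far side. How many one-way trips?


Per crossing of one of the scouts: children→, one←, one of the scouts→, one← = 4 trips
8 × 4 = 32, + 1 final children→ = 33
Minimum trips = 33

33


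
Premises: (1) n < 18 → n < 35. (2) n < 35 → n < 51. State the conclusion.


Hypothetical syllogism: P → Q, Q → R ⊢ P → R
Premise 1: n < 18 → n < 35
Premise 2: n < 35 → n < 51
Chain the implications: the middle term (n < 35) links the two.
Conclusion: If n < 18, then n < 51.

If n < 18, then n < 51.


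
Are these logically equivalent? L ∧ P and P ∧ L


Expression 1: L ∧ P
Expression 2: P ∧ L
Truth table (L P | Expr1 Expr2):
  T T |   T     T
  T F |   F     F
  F T |   F     F
  F F |   F     F
All 4 rows agree, so the expressions are logically equivalent.

Yes


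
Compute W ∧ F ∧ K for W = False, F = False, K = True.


W = False, F = False, K = True
Step 1: W ∧ F = False AND False = False
Step 2: (False) ∧ K = (False) AND True = False
AND is true only when ALL operands are true.

False


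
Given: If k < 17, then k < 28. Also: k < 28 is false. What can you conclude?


Modus tollens: P → Q, ¬Q ⊢ ¬P
P: k < 17
Q: k < 28
We have P → Q and Q is false.
By modus tollens, P must be false.

It is not the case that k < 17


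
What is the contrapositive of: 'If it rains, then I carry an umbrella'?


Original: If it rains, then I carry an umbrella
Contrapositive: If ¬Q, then ¬P
Negate Q: not (I carry an umbrella)
Negate P: not (it rains)

If not (I carry an umbrella), then not (it rains).


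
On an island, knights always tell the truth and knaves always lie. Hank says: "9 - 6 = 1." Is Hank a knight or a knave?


Statement: "9 - 6 = 1."
Actual: 9 - 6 = 3
Claimed: 1
Statement is FALSE → Hank lies → Knave

Knave


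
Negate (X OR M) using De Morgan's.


De Morgan's law: ¬(P ∨ Q) ≡ ¬P ∧ ¬Q
¬(X ∨ M) = ¬X ∧ ¬M

¬X ∧ ¬M


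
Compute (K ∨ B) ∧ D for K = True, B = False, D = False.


K = True, B = False, D = False
Step 1: K ∨ B = True OR False = True
Step 2: True ∧ D = True AND False = False
OR is true when at least one operand is true; AND requires both.

False


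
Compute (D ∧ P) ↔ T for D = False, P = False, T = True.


D = False, P = False, T = True
Step 1: D ∧ P = False AND False = False
Step 2: (False) ↔ T: true when both sides have same truth value.
Result: False ↔ True = False

False


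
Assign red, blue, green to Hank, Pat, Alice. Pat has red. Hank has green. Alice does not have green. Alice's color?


From clues:
  Hank → green
  Pat → red
By elimination, Alice gets the remaining.

blue


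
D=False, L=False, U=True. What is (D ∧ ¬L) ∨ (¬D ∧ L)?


D = False, L = False, U = True
Expression: (D ∧ ¬L) ∨ (¬D ∧ L)
Step 1: ¬L = NOT False = True
Step 2: D ∧ ¬L = False AND True = False
Step 3: ¬D = NOT False = True
Step 4: ¬D ∧ L = True AND False = False
Step 5: (False) ∨ (False) = False OR False = False

False


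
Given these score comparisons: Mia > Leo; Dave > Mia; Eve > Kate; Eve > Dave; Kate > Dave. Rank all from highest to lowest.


Constraints: Mia > Leo; Dave > Mia; Eve > Kate; Eve > Dave; Kate > Dave
Method: at each step, the next-highest is the one remaining person who never appears on the smaller side of a constraint between remaining people.
  Step 1: remaining {Kate, Eve, Dave, Leo, Mia}; on the smaller side: {Kate, Dave, Leo, Mia} → Eve is next (Eve > Kate; Eve > Dave).
  Step 2: remaining {Kate, Dave, Leo, Mia}; on the smaller side: {Dave, Leo, Mia} → Kate is next (Kate > Dave).
  Step 3: remaining {Dave, Leo, Mia}; on the smaller side: {Leo, Mia} → Dave is next (Dave > Mia).
  Step 4: remaining {Leo, Mia}; on the smaller side: {Leo} → Mia is next (Mia > Leo).
  Step 5: only Leo remains → lowest.
Final ranking (highest to lowest):

Eve > Kate > Dave > Mia > Leo


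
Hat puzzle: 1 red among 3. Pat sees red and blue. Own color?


Total red = 1, seen red = 1
Own red = 1 - 1 = 0
Pat's hat is blue.

blue


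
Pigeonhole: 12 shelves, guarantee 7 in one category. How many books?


Pigeonhole: to guarantee k in one of n categories, need (k-1)×n + 1.
k = 7, n = 12
Minimum = (7-1) × 12 + 1 = 6 × 12 + 1

73


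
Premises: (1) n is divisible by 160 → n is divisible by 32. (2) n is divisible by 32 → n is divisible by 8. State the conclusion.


Hypothetical syllogism: P → Q, Q → R ⊢ P → R
Premise 1: n is divisible by 160 → n is divisible by 32
Premise 2: n is divisible by 32 → n is divisible by 8
Chain the implications: the middle term (n is divisible by 32) links the two.
Conclusion: If n is divisible by 160, then n is divisible by 8.

If n is divisible by 160, then n is divisible by 8.


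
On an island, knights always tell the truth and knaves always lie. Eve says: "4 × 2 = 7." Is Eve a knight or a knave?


Statement: "4 × 2 = 7."
Actual: 4 × 2 = 8
Claimed: 7
Statement is FALSE → Eve lies → Knave

Knave


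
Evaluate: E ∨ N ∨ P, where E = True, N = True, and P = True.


E = True, N = True, P = True
Step 1: E ∨ N = True OR True = True
Step 2: True ∨ P = True OR True = True
OR is true when at least one operand is true.

True


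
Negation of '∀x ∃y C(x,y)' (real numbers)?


Original: ∀x ∃y C(x,y)
Rule: ¬∀→∃, ¬∃→∀, negate predicate.
Negation: ∃x ∀y ¬C(x,y)

∃x ∀y ¬C(x,y)


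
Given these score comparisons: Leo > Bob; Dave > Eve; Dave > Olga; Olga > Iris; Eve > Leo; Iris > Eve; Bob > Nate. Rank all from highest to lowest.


Constraints: Leo > Bob; Dave > Eve; Dave > Olga; Olga > Iris; Eve > Leo; Iris > Eve; Bob > Nate
Method: at each step, the next-highest is the one remaining person who never appears on the smaller side of a constraint between remaining people.
  Step 1: remaining {Iris, Dave, Nate, Olga, Bob, Eve, Leo}; on the smaller side: {Iris, Nate, Olga, Bob, Eve, Leo} → Dave is next (Dave > Eve; Dave > Olga).
  Step 2: remaining {Iris, Nate, Olga, Bob, Eve, Leo}; on the smaller side: {Iris, Nate, Bob, Eve, Leo} → Olga is next (Olga > Iris).
  Step 3: remaining {Iris, Nate, Bob, Eve, Leo}; on the smaller side: {Nate, Bob, Eve, Leo} → Iris is next (Iris > Eve).
  Step 4: remaining {Nate, Bob, Eve, Leo}; on the smaller side: {Nate, Bob, Leo} → Eve is next (Eve > Leo).
  Step 5: remaining {Nate, Bob, Leo}; on the smaller side: {Nate, Bob} → Leo is next (Leo > Bob).
  Step 6: remaining {Nate, Bob}; on the smaller side: {Nate} → Bob is next (Bob > Nate).
  Step 7: only Nate remains → lowest.
Final ranking (highest to lowest):

Dave > Olga > Iris > Eve > Leo > Bob > Nate


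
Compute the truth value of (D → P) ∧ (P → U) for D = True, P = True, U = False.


D = True, P = True, U = False
Step 1: D → P is false only when D=True and P=False. Result: True
Step 2: P → U is false only when P=True and U=False. Result: False
Step 3: True ∧ False = False

False


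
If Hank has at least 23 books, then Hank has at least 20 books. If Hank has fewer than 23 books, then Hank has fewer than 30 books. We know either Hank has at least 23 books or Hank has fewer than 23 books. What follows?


Constructive dilemma: (P → Q) ∧ (R → S), P ∨ R ⊢ Q ∨ S
Premise 1: Hank has at least 23 books → Hank has at least 20 books
Premise 2: Hank has fewer than 23 books → Hank has fewer than 30 books
Premise 3: Hank has at least 23 books ∨ Hank has fewer than 23 books
Case 1: Assuming Hank has at least 23 books, then by Premise 1, Hank has at least 20 books.
Case 2: Assuming Hank has fewer than 23 books, then by Premise 2, Hank has fewer than 30 books.
Since one of Hank has at least 23 books or Hank has fewer than 23 books must hold, we get Hank has at least 20 books or Hank has fewer than 30 books.

Hank has at least 20 books or Hank has fewer than 30 books.


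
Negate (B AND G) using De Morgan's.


De Morgan's law: ¬(P ∧ Q) ≡ ¬P ∨ ¬Q
¬(B ∧ G) = ¬B ∨ ¬G

¬B ∨ ¬G


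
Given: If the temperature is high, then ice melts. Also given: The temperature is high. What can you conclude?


Modus ponens: P → Q, P ⊢ Q
P: the temperature is high
Q: ice melts
We have P → Q and P is true.
By modus ponens, Q must be true.

Ice melts


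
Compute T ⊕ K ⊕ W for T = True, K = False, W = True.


T = True, K = False, W = True
Step 1: T ⊕ K = True XOR False = True
Step 2: True ⊕ W = True XOR True = False
XOR is true when an odd number of operands are true.

False


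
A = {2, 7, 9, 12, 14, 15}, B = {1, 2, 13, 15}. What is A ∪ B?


A = {2, 7, 9, 12, 14, 15}
B = {1, 2, 13, 15}
Operation: union
All elements combined: 1, 2, 7, 9, 12, 13, 14, 15

{1, 2, 7, 9, 12, 13, 14, 15}


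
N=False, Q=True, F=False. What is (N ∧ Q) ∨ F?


N = False, Q = True, F = False
Expression: (N ∧ Q) ∨ F
Step 1: N ∧ Q = False AND True = False
Step 2: (False) ∨ F = False OR False = False

False


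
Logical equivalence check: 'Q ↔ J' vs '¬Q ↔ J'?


Expression 1: Q ↔ J
Expression 2: ¬Q ↔ J
Truth table (Q J | Expr1 Expr2):
  T T |   T     F   ← differ
  T F |   F     T   ← differ
  F T |   F     T   ← differ
  F F |   T     F   ← differ
Counterexample: Q=T, J=T gives Expr1 = T but Expr2 = F, so the expressions are NOT logically equivalent.

No


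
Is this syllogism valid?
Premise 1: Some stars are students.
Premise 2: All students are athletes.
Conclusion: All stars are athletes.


Premise 1: Some stars are students.
Premise 2: All students are athletes.
Conclusion: All stars are athletes.
Fallacy: illicit minor. The minor term (stars) is distributed in the conclusion ('All stars ...') but undistributed in its premise ('Some stars are students' doesn't cover all stars).
Only 'Some stars are athletes' follows, not 'All'.

Invalid


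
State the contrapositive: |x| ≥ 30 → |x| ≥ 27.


Original: If |x| ≥ 30, then |x| ≥ 27
Contrapositive: If ¬Q, then ¬P
Negate Q: not (|x| ≥ 27)
Negate P: not (|x| ≥ 30)

If not (|x| ≥ 27), then not (|x| ≥ 30).


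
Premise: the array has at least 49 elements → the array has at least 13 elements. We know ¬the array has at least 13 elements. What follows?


Modus tollens: P → Q, ¬Q ⊢ ¬P
P: the array has at least 49 elements
Q: the array has at least 13 elements
We have P → Q and Q is false.
By modus tollens, P must be false.

It is not the case that the array has at least 49 elements


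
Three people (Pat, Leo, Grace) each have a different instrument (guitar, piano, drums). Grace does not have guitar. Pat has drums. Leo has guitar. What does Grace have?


From clues:
  Leo → guitar
  Pat → drums
By elimination, Grace gets the remaining.

piano


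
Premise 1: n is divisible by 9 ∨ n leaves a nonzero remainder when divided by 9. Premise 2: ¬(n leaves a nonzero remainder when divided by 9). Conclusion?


Disjunctive syllogism: P ∨ Q, ¬P ⊢ Q
Disjunction: n is divisible by 9 ∨ n leaves a nonzero remainder when divided by 9
We know it is not the case that n leaves a nonzero remainder when divided by 9.
By disjunctive syllogism, the other disjunct must be true.

n is divisible by 9


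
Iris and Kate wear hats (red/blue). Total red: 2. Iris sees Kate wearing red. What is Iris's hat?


Total red = 2, Kate = red
Red accounted for: 1
Remaining for Iris: 1
Iris's hat is red.

red


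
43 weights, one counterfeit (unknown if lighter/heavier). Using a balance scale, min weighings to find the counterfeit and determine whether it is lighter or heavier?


Let n = 43. 86 possibilities (n weights × lighter/heavier); each weighing has 3 outcomes.
Bound for k weighings: say the first weighing puts j weights on each pan. If it tips, the 2j weighed weights remain suspects (each with a known direction) and k-1 weighings give 3^(k-1) outcomes; 3^(k-1) is odd, so 2j ≤ 3^(k-1) - 1. If it balances, the n - 2j unweighed weights remain with direction unknown: 2(n - 2j) ≤ 3^(k-1) - 1 by the same parity argument. Adding, n ≤ (3^(k-1) - 1) + (3^(k-1) - 1)/2 = (3^k - 3)/2, and the classical three-group strategy achieves this (3 weights in 2 weighings, 12 in 3, 39 in 4, 120 in 5).
So we need the smallest k with (3^k - 3)/2 ≥ 43.
k = 4: (3^4 - 3)/2 = 39 < 43 ✗
k = 5: (3^5 - 3)/2 = 120 ≥ 43 ✓

5


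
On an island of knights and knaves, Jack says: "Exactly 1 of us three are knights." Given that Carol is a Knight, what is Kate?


Jack claims exactly 1 knights among Jack, Carol, Kate.
Given: Carol is a Knight.

Case 1: Jack is a Knight (tells truth)
  Then exactly 1 of the three are knights.
  Counting Jack, Carol: 2 knight(s) so far. Need -1 more → impossible.
Case 2: Jack is a Knave (lies)
  Then the count is NOT 1.
  If Kate = Knave, count = 1 = 1 → claim would be true, contradicts lie.
  If Kate = Knight, count = 2 ≠ 1 → lie confirmed ✓

Kate is a Knight.

Knight


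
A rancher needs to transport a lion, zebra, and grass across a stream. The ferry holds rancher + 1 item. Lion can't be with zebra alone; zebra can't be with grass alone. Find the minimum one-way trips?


1. rancher+zebra → 2. rancher ← 3. rancher+lion → 4. rancher+zebra ← 5. rancher+grass → 6. rancher ← 7. rancher+zebra →
Minimum trips = 7

7


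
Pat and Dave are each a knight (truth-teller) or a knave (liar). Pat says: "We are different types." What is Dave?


Pat says: "We are different types."
Case 1: Pat is a Knight (truth-teller)
  Statement is true → they ARE different → Dave is a Knave
Case 2: Pat is a Knave (liar)
  Statement is false → they are NOT different → Dave is a Knave
In both cases, Dave is a Knave.

Knave


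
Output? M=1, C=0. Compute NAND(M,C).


M AND C = 0
NOT(0) = 1

1


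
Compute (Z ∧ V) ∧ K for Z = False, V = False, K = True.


Z = False, V = False, K = True
Step 1: Z ∧ V = False AND False = False
Step 2: False ∧ K = False AND True = False
AND is true only when ALL operands are true.

False


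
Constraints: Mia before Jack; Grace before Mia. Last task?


Constraints: Mia before Jack; Grace before Mia
The last task can have nothing scheduled after it, so it must never appear on the left of a 'before'.
Tasks appearing before some other task: Mia, Grace.
The only task not in that list is Jack → it is last.

Jack


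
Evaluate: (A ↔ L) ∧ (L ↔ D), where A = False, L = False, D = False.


A = False, L = False, D = False
Step 1: A ↔ L is true when A and L have the same value. Result: True
Step 2: L ↔ D is true when L and D have the same value. Result: True
Step 3: True ∧ True = True

True


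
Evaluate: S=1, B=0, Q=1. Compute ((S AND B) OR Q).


S AND B = 1&0 = 0
0 OR 1 = 1

1


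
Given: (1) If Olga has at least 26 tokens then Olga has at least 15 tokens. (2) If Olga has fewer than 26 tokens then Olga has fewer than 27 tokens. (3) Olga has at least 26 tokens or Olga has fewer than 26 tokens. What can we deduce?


Constructive dilemma: (P → Q) ∧ (R → S), P ∨ R ⊢ Q ∨ S
Premise 1: Olga has at least 26 tokens → Olga has at least 15 tokens
Premise 2: Olga has fewer than 26 tokens → Olga has fewer than 27 tokens
Premise 3: Olga has at least 26 tokens ∨ Olga has fewer than 26 tokens
Case 1: Assuming Olga has at least 26 tokens, then by Premise 1, Olga has at least 15 tokens.
Case 2: Assuming Olga has fewer than 26 tokens, then by Premise 2, Olga has fewer than 27 tokens.
Since one of Olga has at least 26 tokens or Olga has fewer than 26 tokens must hold, we get Olga has at least 15 tokens or Olga has fewer than 27 tokens.

Olga has at least 15 tokens or Olga has fewer than 27 tokens.


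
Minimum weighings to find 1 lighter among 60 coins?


Each weighing has 3 outcomes (left heavy / balance / right heavy), so k weighings distinguish at most 3^k cases; splitting into three near-equal groups achieves this.
Need 3^k ≥ 60: 3^3 = 27 < 60 ≤ 3^4 = 81
k = ⌈log₃(60)⌉ = 4

4


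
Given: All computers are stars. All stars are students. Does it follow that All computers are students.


Premise 1: All computers are stars.
Premise 2: All stars are students.
Conclusion: All computers are students.
Barbara syllogism (AAA-1): All A are B, All B are C → All A are C.
Middle term (stars) distributed in premise 2.

Valid


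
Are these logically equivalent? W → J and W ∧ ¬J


Expression 1: W → J
Expression 2: W ∧ ¬J
Truth table (W J | Expr1 Expr2):
  T T |   T     F   ← differ
  T F |   F     T   ← differ
  F T |   T     F   ← differ
  F F |   T     F   ← differ
Counterexample: W=T, J=T gives Expr1 = T but Expr2 = F, so the expressions are NOT logically equivalent.

No


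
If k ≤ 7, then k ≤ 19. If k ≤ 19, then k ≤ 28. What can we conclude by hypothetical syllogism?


Hypothetical syllogism: P → Q, Q → R ⊢ P → R
Premise 1: k ≤ 7 → k ≤ 19
Premise 2: k ≤ 19 → k ≤ 28
Chain the implications: the middle term (k ≤ 19) links the two.
Conclusion: If k ≤ 7, then k ≤ 28.

If k ≤ 7, then k ≤ 28.


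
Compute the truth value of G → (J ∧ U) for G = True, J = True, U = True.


G = True, J = True, U = True
Step 1: J ∧ U = True AND True = True
Step 2: G → (True): false only when G=True and consequent=False.
Result: True

True


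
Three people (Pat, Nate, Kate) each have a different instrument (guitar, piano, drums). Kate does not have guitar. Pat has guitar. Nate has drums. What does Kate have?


From clues:
  Pat → guitar
  Nate → drums
By elimination, Kate gets the remaining.

piano


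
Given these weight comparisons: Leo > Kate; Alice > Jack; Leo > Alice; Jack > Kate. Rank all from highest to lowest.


Constraints: Leo > Kate; Alice > Jack; Leo > Alice; Jack > Kate
Method: at each step, the next-highest is the one remaining person who never appears on the smaller side of a constraint between remaining people.
  Step 1: remaining {Kate, Leo, Alice, Jack}; on the smaller side: {Kate, Alice, Jack} → Leo is next (Leo > Kate; Leo > Alice).
  Step 2: remaining {Kate, Alice, Jack}; on the smaller side: {Kate, Jack} → Alice is next (Alice > Jack).
  Step 3: remaining {Kate, Jack}; on the smaller side: {Kate} → Jack is next (Jack > Kate).
  Step 4: only Kate remains → lowest.
Final ranking (highest to lowest):

Leo > Alice > Jack > Kate


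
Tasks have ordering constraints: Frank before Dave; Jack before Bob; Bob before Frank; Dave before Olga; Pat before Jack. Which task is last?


Constraints: Frank before Dave; Jack before Bob; Bob before Frank; Dave before Olga; Pat before Jack
The last task can have nothing scheduled after it, so it must never appear on the left of a 'before'.
Tasks appearing before some other task: Frank, Jack, Bob, Dave, Pat.
The only task not in that list is Olga → it is last.

Olga


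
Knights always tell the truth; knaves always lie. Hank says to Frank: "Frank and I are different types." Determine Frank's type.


Hank says: "Frank and I are different types."
Case 1: Hank is a Knight (truth-teller)
  Statement is true → they ARE different → Frank is a Knave
Case 2: Hank is a Knave (liar)
  Statement is false → they are NOT different → Frank is a Knave
In both cases, Frank is a Knave.

Knave


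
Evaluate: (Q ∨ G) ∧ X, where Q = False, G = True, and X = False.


Q = False, G = True, X = False
Step 1: Q ∨ G = False OR True = True
Step 2: True ∧ X = True AND False = False
OR is true when at least one operand is true; AND requires both.

False


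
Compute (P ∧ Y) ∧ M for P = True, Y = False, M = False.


P = True, Y = False, M = False
Step 1: P ∧ Y = True AND False = False
Step 2: False ∧ M = False AND False = False
AND is true only when ALL operands are true.

False


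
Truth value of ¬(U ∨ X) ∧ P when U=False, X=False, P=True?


U = False, X = False, P = True
Expression: ¬(U ∨ X) ∧ P
Step 1: U ∨ X = False OR False = False
Step 2: ¬(U ∨ X) = NOT False = True
Step 3: (True) ∧ P = True AND True = True

True


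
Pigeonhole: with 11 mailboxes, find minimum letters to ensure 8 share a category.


Pigeonhole: to guarantee k in one of n categories, need (k-1)×n + 1.
k = 8, n = 11
Minimum = (8-1) × 11 + 1 = 7 × 11 + 1

78


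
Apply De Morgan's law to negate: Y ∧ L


De Morgan's law: ¬(P ∧ Q) ≡ ¬P ∨ ¬Q
¬(Y ∧ L) = ¬Y ∨ ¬L

¬Y ∨ ¬L


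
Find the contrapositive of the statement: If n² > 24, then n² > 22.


Original: If n² > 24, then n² > 22
Contrapositive: If ¬Q, then ¬P
Negate Q: not (n² > 22)
Negate P: not (n² > 24)

If not (n² > 22), then not (n² > 24).


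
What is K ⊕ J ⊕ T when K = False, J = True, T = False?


K = False, J = True, T = False
Step 1: K ⊕ J = False XOR True = True
Step 2: True ⊕ T = True XOR False = True
XOR is true when an odd number of operands are true.

True


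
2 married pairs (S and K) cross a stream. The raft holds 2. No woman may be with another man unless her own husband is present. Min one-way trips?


Label couples S and K.
1. WS+WK → (far: WS,WK; near: HS,HK)
2. WS ←   (far: WK; near: HS,HK,WS)
3. HS+HK → (far: HS,HK,WK; near: WS)
4. HS ←   (far: HK,WK; near: HS,WS)  — HS returns, since WS is alone on near bank
5. HS+WS → (far: all four; near: empty)
Every state respects the constraint.
Minimum trips = 5

5


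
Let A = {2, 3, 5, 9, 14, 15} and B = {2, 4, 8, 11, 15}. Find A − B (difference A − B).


A = {2, 3, 5, 9, 14, 15}
B = {2, 4, 8, 11, 15}
Operation: difference A − B
In A but not B: 3, 5, 9, 14

{3, 5, 9, 14}


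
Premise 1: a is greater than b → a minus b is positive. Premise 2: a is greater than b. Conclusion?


Modus ponens: P → Q, P ⊢ Q
P: a is greater than b
Q: a minus b is positive
We have P → Q and P is true.
By modus ponens, Q must be true.

a minus b is positive


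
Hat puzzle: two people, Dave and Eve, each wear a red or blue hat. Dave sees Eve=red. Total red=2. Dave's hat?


Total red = 2, Eve = red
Red accounted for: 1
Remaining for Dave: 1
Dave's hat is red.

red


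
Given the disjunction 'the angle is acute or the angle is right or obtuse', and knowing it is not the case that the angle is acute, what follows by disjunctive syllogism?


Disjunctive syllogism: P ∨ Q, ¬P ⊢ Q
Disjunction: the angle is acute ∨ the angle is right or obtuse
We know it is not the case that the angle is acute.
By disjunctive syllogism, the other disjunct must be true.

The angle is right or obtuse


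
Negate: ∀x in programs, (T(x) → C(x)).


Original: ∀x (T(x) → C(x))
Rule: ¬∀→∃, ¬∃→∀, negate predicate.
Negation: ∃x (T(x) ∧ ¬C(x))

∃x (T(x) ∧ ¬C(x))


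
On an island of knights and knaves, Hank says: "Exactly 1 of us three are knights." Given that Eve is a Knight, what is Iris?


Hank claims exactly 1 knights among Hank, Eve, Iris.
Given: Eve is a Knight.

Case 1: Hank is a Knight (tells truth)
  Then exactly 1 of the three are knights.
  Counting Hank, Eve: 2 knight(s) so far. Need -1 more → impossible.
Case 2: Hank is a Knave (lies)
  Then the count is NOT 1.
  If Iris = Knave, count = 1 = 1 → claim would be true, contradicts lie.
  If Iris = Knight, count = 2 ≠ 1 → lie confirmed ✓

Iris is a Knight.

Knight


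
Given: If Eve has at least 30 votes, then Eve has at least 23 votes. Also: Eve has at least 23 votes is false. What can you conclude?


Modus tollens: P → Q, ¬Q ⊢ ¬P
P: Eve has at least 30 votes
Q: Eve has at least 23 votes
We have P → Q and Q is false.
By modus tollens, P must be false.

It is not the case that Eve has at least 30 votes
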